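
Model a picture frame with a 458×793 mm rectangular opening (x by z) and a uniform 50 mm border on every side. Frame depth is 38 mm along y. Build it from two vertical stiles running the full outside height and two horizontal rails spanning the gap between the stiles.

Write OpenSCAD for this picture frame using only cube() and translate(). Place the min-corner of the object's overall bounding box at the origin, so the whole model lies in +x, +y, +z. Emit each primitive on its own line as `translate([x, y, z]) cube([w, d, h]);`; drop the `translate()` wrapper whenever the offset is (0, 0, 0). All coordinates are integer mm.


cube([50, 38, 893]);
translate([508, 0, 0]) cube([50, 38, 893]);
translate([50, 0, 0]) cube([458, 38, 50]);
translate([50, 0, 843]) cube([458, 38, 50]);


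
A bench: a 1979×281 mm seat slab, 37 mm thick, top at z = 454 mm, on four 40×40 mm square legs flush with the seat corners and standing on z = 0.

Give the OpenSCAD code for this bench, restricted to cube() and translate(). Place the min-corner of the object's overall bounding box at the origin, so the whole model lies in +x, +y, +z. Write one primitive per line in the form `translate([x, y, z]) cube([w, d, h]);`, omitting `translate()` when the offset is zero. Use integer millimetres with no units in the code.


translate([0, 0, 417]) cube([1979, 281, 37]);
cube([40, 40, 417]);
translate([0, 241, 0]) cube([40, 40, 417]);
translate([1939, 0, 0]) cube([40, 40, 417]);
translate([1939, 241, 0]) cube([40, 40, 417]);


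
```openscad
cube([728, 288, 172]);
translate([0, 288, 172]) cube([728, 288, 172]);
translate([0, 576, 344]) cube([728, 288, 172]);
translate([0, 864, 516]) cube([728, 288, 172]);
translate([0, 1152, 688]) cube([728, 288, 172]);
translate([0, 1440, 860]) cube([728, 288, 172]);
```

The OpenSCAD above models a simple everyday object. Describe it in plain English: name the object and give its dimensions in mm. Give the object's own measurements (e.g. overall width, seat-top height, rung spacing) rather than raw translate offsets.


A straight staircase of 6 solid steps. Each step is 728 mm wide (x), 288 mm deep (y, the going) and 172 mm tall (the rise). The first step rests on the floor; each subsequent step sits one going further in +y and one rise higher in +z, directly behind and above the previous step with no overlap.


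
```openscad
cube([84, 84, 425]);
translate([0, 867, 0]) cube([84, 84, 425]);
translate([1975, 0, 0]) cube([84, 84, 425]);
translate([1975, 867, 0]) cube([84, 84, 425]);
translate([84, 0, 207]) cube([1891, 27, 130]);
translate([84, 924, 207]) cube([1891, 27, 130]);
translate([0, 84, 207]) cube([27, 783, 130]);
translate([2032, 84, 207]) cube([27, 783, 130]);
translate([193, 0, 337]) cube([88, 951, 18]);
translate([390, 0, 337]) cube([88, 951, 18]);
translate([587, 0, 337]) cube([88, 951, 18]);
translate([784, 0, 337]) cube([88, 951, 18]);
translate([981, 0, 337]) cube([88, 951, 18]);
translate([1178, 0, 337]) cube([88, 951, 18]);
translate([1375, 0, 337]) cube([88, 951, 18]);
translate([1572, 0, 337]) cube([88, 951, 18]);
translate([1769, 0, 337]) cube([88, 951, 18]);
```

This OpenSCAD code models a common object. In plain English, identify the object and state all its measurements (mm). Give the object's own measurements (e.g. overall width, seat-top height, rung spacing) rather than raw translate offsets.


A bed frame 2059 mm long (x) by 951 mm wide (y). Four 84×84 mm corner posts, 425 mm tall, at the corners of the footprint. Four rails of 27 mm thickness and 130 mm height run between adjacent posts with their undersides at z = 207 mm, their outer faces flush with the outside of the frame (the two x-running rails run between the posts' inner faces; the two y-running rails run between the posts' inner faces). 9 slats, each 88 mm wide (x) and 18 mm thick, lie across the top of the two x-running rails, running the full 951 mm width of the frame in y; along x they sit between the end posts with a 109 mm gap after the −x posts and between neighbouring slats, leaving 118 mm before the +x posts.


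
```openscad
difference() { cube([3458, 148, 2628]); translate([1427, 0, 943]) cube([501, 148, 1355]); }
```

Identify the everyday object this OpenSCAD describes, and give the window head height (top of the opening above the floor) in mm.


A wall with a window opening. The window head height is 2298 mm.

A wall with a rectangular opening subtracted — a window. Sill at z = 943, opening 1355 mm tall, so the head is at 943 + 1355 = 2298 mm.


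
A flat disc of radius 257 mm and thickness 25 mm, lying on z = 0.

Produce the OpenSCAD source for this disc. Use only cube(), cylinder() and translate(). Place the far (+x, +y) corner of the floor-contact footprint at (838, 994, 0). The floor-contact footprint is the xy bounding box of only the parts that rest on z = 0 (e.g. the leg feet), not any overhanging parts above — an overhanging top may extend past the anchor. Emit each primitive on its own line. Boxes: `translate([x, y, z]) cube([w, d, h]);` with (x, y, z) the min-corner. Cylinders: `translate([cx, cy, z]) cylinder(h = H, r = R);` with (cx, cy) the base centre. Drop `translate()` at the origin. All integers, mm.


translate([581, 737, 0]) cylinder(h = 25, r = 257);


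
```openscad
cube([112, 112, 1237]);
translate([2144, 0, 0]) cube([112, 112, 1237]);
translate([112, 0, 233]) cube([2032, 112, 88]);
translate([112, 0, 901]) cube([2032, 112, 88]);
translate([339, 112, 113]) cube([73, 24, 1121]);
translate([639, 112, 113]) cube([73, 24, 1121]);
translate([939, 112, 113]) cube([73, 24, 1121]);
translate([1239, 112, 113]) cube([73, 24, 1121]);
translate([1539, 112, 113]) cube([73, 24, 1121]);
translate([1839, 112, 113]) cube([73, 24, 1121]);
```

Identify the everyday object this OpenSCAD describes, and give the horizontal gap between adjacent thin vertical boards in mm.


A fence section. The picket gap is 227 mm.

Two posts, two rails, 6 pickets — a fence section. Span 2032 mm holds 6 pickets of 73 mm with 7 equal gaps: ⌊(2032 − 6·73) / 7⌋ = 227 mm.


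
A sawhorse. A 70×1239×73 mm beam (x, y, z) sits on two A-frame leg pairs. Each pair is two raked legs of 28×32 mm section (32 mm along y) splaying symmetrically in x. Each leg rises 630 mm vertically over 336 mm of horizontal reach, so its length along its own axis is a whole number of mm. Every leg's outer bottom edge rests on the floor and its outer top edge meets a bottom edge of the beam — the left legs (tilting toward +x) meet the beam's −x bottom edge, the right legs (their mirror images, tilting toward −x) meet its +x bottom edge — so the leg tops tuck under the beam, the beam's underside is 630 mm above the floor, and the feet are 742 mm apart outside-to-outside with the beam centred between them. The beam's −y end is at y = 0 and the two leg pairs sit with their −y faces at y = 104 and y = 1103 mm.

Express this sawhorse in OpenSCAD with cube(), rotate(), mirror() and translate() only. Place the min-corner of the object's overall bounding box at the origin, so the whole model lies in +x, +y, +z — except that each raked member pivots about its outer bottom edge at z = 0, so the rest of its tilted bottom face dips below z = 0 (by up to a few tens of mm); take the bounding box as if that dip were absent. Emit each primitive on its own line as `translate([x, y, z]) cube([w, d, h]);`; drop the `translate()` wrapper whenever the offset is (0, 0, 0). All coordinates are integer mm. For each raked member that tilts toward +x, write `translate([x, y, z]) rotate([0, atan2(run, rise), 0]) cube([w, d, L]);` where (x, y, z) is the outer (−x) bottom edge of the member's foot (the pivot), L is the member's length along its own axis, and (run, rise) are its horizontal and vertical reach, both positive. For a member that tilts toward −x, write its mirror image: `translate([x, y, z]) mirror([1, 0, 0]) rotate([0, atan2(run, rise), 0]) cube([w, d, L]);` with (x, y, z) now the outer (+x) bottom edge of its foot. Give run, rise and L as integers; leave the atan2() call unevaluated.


translate([336, 0, 630]) cube([70, 1239, 73]);
translate([0, 104, 0]) rotate([0, atan2(336, 630), 0]) cube([28, 32, 714]);
translate([742, 104, 0]) mirror([1, 0, 0]) rotate([0, atan2(336, 630), 0]) cube([28, 32, 714]);
translate([0, 1103, 0]) rotate([0, atan2(336, 630), 0]) cube([28, 32, 714]);
translate([742, 1103, 0]) mirror([1, 0, 0]) rotate([0, atan2(336, 630), 0]) cube([28, 32, 714]);


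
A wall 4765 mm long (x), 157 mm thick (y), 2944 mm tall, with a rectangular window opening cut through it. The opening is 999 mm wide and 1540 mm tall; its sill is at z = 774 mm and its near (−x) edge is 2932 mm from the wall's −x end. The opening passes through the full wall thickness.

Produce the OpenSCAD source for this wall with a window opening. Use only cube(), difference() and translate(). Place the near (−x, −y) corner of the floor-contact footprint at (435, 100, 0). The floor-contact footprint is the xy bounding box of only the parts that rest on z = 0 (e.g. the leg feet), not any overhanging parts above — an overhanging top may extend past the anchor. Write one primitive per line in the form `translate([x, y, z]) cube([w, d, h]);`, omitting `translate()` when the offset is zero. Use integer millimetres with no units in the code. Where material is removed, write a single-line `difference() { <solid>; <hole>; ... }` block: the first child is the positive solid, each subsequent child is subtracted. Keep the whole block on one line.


difference() { translate([435, 100, 0]) cube([4765, 157, 2944]); translate([3367, 100, 774]) cube([999, 157, 1540]); }


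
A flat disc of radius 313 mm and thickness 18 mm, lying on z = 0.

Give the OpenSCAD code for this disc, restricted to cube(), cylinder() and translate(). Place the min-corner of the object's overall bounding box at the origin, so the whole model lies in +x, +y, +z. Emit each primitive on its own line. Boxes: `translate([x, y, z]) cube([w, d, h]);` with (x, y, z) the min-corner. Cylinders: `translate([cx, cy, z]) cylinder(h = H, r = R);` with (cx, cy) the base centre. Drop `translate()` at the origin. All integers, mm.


translate([313, 313, 0]) cylinder(h = 18, r = 313);


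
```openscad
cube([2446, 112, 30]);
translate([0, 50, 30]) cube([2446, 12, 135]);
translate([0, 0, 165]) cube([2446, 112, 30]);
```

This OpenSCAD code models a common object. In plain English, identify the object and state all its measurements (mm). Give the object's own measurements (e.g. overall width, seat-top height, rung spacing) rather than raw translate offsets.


An I-beam lying along x, 2446 mm long. Overall section height 195 mm. Two flanges 112 mm wide (y) and 30 mm thick, one on the floor and one at the top; a web 12 mm thick runs between them, centred on the flange width.


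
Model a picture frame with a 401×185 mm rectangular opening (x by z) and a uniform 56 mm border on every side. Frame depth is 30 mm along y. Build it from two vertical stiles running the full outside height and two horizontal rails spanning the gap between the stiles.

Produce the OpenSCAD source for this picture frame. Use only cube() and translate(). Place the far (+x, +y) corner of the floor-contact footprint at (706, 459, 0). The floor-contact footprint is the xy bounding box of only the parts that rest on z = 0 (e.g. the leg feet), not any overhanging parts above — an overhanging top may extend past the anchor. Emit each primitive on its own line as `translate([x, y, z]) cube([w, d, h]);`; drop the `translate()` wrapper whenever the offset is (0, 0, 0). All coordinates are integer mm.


translate([193, 429, 0]) cube([56, 30, 297]);
translate([650, 429, 0]) cube([56, 30, 297]);
translate([249, 429, 0]) cube([401, 30, 56]);
translate([249, 429, 241]) cube([401, 30, 56]);


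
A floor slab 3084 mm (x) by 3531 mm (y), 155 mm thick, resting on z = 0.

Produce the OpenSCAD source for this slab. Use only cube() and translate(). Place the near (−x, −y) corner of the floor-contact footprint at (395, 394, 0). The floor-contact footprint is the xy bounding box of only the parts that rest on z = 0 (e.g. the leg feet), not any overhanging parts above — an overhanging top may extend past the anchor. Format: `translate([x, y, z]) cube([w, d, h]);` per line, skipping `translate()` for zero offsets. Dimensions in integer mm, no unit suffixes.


translate([395, 394, 0]) cube([3084, 3531, 155]);


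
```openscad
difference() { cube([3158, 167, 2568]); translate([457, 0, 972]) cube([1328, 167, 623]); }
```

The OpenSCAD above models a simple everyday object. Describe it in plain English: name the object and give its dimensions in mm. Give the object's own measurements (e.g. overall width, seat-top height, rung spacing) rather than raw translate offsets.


A wall 3158 mm long (x), 167 mm thick (y), 2568 mm tall, with a rectangular window opening cut through it. The opening is 1328 mm wide and 623 mm tall; its sill is at z = 972 mm and its near (−x) edge is 457 mm from the wall's −x end. The opening passes through the full wall thickness.


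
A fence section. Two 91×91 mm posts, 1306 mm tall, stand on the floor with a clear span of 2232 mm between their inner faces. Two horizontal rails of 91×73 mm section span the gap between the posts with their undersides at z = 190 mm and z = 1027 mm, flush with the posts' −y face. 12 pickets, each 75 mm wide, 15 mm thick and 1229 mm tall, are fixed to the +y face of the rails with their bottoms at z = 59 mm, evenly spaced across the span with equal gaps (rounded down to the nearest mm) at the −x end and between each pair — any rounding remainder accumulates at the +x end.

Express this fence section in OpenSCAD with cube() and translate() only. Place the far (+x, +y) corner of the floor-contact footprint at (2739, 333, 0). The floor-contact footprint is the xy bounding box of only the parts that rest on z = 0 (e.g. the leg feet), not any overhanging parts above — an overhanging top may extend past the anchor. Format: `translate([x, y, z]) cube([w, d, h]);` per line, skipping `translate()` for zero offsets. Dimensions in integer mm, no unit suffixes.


translate([325, 242, 0]) cube([91, 91, 1306]);
translate([2648, 242, 0]) cube([91, 91, 1306]);
translate([416, 242, 190]) cube([2232, 91, 73]);
translate([416, 242, 1027]) cube([2232, 91, 73]);
translate([518, 333, 59]) cube([75, 15, 1229]);
translate([695, 333, 59]) cube([75, 15, 1229]);
translate([872, 333, 59]) cube([75, 15, 1229]);
translate([1049, 333, 59]) cube([75, 15, 1229]);
translate([1226, 333, 59]) cube([75, 15, 1229]);
translate([1403, 333, 59]) cube([75, 15, 1229]);
translate([1580, 333, 59]) cube([75, 15, 1229]);
translate([1757, 333, 59]) cube([75, 15, 1229]);
translate([1934, 333, 59]) cube([75, 15, 1229]);
translate([2111, 333, 59]) cube([75, 15, 1229]);
translate([2288, 333, 59]) cube([75, 15, 1229]);
translate([2465, 333, 59]) cube([75, 15, 1229]);


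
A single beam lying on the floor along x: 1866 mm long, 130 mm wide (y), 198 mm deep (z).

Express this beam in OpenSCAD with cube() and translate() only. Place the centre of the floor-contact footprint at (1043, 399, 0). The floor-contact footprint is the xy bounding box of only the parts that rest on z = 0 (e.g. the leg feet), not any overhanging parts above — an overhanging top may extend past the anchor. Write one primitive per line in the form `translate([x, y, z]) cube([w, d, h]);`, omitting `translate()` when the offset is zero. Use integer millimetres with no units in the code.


translate([110, 334, 0]) cube([1866, 130, 198]);


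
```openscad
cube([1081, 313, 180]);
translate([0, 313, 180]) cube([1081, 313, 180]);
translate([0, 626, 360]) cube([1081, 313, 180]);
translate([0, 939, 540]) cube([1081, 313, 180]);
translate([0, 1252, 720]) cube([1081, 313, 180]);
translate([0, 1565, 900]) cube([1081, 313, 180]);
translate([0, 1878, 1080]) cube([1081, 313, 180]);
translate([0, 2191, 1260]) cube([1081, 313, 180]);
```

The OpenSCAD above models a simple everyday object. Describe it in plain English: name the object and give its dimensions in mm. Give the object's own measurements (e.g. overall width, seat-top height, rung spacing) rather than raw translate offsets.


A straight staircase of 8 solid steps. Each step is 1081 mm wide (x), 313 mm deep (y, the going) and 180 mm tall (the rise). The first step rests on the floor; each subsequent step sits one going further in +y and one rise higher in +z, directly behind and above the previous step with no overlap.


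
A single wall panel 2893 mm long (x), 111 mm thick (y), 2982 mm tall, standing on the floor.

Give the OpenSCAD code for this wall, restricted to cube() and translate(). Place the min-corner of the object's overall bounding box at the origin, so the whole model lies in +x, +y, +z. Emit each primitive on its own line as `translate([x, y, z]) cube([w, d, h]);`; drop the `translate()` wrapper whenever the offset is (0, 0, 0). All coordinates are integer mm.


cube([2893, 111, 2982]);


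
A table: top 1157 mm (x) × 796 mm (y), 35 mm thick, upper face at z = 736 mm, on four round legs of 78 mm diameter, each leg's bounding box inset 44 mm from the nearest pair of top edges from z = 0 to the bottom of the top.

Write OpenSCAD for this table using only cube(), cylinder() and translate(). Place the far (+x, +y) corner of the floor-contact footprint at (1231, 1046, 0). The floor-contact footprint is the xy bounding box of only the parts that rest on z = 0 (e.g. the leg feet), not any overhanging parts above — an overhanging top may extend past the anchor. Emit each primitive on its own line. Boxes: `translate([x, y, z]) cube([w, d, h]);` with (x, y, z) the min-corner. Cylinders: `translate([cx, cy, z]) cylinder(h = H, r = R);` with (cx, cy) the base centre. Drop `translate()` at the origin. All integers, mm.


// leg_h = 736 - 35 = 701
translate([118, 294, 701]) cube([1157, 796, 35]);
translate([201, 377, 0]) cylinder(h = 701, r = 39);
translate([1192, 377, 0]) cylinder(h = 701, r = 39);
translate([201, 1007, 0]) cylinder(h = 701, r = 39);
translate([1192, 1007, 0]) cylinder(h = 701, r = 39);


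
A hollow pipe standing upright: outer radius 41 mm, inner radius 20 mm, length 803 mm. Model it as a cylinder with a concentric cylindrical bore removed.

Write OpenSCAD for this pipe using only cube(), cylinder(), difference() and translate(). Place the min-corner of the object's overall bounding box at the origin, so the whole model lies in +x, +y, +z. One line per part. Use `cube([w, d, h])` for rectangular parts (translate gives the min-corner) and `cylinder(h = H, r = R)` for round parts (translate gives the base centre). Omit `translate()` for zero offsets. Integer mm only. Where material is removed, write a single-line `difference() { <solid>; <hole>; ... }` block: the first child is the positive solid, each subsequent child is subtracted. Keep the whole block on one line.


difference() { translate([41, 41, 0]) cylinder(h = 803, r = 41); translate([41, 41, 0]) cylinder(h = 803, r = 20); }


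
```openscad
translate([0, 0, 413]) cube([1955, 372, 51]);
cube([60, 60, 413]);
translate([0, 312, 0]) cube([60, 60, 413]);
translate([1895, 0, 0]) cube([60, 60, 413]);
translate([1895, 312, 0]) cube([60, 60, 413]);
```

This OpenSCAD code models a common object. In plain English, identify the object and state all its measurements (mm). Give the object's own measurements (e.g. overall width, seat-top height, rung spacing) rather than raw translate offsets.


A bench: a 1955×372 mm seat slab, 51 mm thick, top at z = 464 mm, on four 60×60 mm square legs flush with the seat corners and standing on z = 0.


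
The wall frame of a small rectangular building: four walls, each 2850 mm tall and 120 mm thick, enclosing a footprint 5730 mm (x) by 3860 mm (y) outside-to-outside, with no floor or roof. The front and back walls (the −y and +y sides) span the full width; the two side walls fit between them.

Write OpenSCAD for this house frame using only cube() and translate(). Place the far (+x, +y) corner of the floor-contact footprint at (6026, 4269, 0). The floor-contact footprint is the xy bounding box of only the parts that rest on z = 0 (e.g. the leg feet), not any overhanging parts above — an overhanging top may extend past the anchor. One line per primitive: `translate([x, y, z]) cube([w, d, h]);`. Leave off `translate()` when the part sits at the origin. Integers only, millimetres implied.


translate([296, 409, 0]) cube([5730, 120, 2850]);
translate([296, 4149, 0]) cube([5730, 120, 2850]);
translate([296, 529, 0]) cube([120, 3620, 2850]);
translate([5906, 529, 0]) cube([120, 3620, 2850]);


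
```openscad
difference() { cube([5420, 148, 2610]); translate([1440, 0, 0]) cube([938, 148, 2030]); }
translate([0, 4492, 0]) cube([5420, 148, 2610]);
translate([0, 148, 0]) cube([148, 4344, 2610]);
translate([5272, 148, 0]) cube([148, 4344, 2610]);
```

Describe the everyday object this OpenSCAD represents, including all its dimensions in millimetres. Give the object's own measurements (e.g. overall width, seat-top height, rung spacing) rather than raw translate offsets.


A single room: four walls, each 2610 mm tall and 148 mm thick, enclosing an outside footprint 5420×4640 mm (x × y), no floor or roof. The front and back walls (−y and +y sides) run the full x-width; the side walls fit between their inner faces. A door opening 938 mm wide and 2030 mm tall is cut through the front wall from the floor up, its −x edge 1440 mm from the wall's −x end.


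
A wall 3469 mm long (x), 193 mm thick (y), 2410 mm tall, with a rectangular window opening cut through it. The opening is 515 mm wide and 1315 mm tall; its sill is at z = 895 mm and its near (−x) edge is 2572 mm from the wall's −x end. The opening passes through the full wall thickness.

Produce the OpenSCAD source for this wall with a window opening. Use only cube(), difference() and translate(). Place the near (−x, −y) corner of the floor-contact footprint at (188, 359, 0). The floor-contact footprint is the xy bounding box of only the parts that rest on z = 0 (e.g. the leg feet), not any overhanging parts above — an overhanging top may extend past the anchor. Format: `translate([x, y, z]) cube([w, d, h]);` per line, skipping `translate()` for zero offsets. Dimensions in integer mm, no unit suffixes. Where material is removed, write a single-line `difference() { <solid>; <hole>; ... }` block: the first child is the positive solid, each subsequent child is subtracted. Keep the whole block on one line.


difference() { translate([188, 359, 0]) cube([3469, 193, 2410]); translate([2760, 359, 895]) cube([515, 193, 1315]); }


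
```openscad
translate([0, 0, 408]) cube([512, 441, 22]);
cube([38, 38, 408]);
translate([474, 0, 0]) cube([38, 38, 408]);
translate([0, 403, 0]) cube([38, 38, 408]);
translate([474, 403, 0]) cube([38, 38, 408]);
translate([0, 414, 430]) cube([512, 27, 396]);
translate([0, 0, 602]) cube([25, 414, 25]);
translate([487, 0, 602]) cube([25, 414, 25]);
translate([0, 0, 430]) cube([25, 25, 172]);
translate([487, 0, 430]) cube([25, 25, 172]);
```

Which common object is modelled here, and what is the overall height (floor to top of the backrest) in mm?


A chair. The overall height is 826 mm.

A slab on four corner posts with a tall panel at the back — a chair. The seat slab sits at z = 408 with thickness 22, and the 396 mm backrest starts at the seat top, so the overall height is 408 + 22 + 396 = 826 mm.


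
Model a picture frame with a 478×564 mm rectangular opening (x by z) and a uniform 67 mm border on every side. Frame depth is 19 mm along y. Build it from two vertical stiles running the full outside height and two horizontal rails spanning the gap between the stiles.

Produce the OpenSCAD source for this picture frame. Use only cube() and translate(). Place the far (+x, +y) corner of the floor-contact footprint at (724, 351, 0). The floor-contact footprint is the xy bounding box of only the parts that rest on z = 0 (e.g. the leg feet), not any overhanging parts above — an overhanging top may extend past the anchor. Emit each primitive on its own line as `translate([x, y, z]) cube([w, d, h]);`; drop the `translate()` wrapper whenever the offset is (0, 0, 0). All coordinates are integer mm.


translate([112, 332, 0]) cube([67, 19, 698]);
translate([657, 332, 0]) cube([67, 19, 698]);
translate([179, 332, 0]) cube([478, 19, 67]);
translate([179, 332, 631]) cube([478, 19, 67]);


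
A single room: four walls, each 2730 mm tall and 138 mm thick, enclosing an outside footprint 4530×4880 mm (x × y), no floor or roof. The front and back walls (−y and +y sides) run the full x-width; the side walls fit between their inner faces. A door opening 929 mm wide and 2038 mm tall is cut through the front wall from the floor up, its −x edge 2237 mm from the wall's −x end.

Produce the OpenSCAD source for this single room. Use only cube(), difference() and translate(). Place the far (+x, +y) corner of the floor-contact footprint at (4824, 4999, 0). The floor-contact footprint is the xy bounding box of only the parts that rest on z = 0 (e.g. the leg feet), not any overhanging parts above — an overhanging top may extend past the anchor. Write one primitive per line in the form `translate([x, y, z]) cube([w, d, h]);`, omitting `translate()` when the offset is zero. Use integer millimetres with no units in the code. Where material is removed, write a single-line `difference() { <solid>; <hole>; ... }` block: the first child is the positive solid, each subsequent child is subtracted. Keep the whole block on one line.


difference() { translate([294, 119, 0]) cube([4530, 138, 2730]); translate([2531, 119, 0]) cube([929, 138, 2038]); }
translate([294, 4861, 0]) cube([4530, 138, 2730]);
translate([294, 257, 0]) cube([138, 4604, 2730]);
translate([4686, 257, 0]) cube([138, 4604, 2730]);


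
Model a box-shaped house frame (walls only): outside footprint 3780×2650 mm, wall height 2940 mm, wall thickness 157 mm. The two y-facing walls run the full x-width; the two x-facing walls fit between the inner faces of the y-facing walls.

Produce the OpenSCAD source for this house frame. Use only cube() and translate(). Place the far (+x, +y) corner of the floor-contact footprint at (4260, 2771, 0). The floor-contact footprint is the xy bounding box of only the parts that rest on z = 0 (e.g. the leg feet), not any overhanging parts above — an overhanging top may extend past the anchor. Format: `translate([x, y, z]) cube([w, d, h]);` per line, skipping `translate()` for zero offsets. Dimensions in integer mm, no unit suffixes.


translate([480, 121, 0]) cube([3780, 157, 2940]);
translate([480, 2614, 0]) cube([3780, 157, 2940]);
translate([480, 278, 0]) cube([157, 2336, 2940]);
translate([4103, 278, 0]) cube([157, 2336, 2940]);


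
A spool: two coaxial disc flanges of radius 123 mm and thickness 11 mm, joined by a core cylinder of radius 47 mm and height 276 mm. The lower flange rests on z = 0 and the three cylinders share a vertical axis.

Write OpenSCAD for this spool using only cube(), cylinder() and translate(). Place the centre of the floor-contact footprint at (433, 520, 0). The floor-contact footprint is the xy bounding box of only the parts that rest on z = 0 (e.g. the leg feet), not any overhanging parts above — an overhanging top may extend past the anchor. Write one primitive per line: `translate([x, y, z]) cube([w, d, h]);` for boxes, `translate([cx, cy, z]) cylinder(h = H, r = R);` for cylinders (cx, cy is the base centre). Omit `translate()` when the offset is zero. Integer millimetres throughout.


translate([433, 520, 0]) cylinder(h = 11, r = 123);
translate([433, 520, 11]) cylinder(h = 276, r = 47);
translate([433, 520, 287]) cylinder(h = 11, r = 123);


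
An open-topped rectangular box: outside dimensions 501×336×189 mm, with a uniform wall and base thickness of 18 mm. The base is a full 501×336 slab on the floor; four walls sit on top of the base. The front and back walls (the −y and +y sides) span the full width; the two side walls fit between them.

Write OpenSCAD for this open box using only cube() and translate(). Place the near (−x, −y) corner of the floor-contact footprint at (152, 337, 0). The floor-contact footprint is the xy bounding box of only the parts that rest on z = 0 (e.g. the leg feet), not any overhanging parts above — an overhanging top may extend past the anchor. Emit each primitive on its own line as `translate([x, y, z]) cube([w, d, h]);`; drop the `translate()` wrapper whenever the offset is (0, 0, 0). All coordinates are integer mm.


translate([152, 337, 0]) cube([501, 336, 18]);
translate([152, 337, 18]) cube([501, 18, 171]);
translate([152, 655, 18]) cube([501, 18, 171]);
translate([152, 355, 18]) cube([18, 300, 171]);
translate([635, 355, 18]) cube([18, 300, 171]);


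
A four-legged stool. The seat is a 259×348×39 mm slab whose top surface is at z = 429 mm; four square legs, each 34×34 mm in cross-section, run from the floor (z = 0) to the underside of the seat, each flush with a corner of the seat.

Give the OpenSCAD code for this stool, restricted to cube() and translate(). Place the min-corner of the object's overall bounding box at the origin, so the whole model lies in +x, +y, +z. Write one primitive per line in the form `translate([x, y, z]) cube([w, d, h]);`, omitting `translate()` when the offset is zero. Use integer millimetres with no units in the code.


translate([0, 0, 390]) cube([259, 348, 39]);
cube([34, 34, 390]);
translate([225, 0, 0]) cube([34, 34, 390]);
translate([0, 314, 0]) cube([34, 34, 390]);
translate([225, 314, 0]) cube([34, 34, 390]);


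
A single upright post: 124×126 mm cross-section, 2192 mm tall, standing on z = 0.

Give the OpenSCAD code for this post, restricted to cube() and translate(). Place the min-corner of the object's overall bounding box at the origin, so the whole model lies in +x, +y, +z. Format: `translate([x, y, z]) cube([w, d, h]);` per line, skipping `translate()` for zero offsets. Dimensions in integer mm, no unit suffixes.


cube([124, 126, 2192]);


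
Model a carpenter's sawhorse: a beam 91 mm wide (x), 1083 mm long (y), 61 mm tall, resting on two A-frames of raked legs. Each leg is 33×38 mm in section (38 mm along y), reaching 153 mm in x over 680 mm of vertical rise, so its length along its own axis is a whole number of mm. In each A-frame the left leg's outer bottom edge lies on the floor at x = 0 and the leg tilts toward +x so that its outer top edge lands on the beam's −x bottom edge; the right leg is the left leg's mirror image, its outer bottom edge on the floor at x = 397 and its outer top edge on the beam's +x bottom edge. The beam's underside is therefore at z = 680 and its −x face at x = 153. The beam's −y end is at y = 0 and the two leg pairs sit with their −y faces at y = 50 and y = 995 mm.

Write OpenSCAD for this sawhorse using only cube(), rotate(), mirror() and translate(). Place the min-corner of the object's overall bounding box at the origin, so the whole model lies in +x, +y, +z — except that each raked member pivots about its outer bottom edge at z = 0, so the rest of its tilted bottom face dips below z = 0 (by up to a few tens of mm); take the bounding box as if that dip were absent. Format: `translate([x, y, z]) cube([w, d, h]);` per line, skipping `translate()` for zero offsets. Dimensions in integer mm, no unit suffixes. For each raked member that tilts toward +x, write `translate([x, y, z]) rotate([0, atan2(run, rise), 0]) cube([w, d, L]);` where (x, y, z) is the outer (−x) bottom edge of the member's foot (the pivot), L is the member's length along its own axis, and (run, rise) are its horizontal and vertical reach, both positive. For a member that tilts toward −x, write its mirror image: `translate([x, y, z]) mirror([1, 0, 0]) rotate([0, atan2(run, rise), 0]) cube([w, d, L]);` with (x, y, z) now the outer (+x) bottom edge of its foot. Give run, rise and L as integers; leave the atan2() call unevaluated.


translate([153, 0, 680]) cube([91, 1083, 61]);
translate([0, 50, 0]) rotate([0, atan2(153, 680), 0]) cube([33, 38, 697]);
translate([397, 50, 0]) mirror([1, 0, 0]) rotate([0, atan2(153, 680), 0]) cube([33, 38, 697]);
translate([0, 995, 0]) rotate([0, atan2(153, 680), 0]) cube([33, 38, 697]);
translate([397, 995, 0]) mirror([1, 0, 0]) rotate([0, atan2(153, 680), 0]) cube([33, 38, 697]);


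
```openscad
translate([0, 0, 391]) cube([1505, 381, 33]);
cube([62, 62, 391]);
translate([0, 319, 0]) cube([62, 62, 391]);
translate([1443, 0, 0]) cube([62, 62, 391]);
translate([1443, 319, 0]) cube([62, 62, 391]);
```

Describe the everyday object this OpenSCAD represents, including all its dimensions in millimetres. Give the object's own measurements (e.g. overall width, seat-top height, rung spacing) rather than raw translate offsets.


A long wooden bench with a 1505 mm (x) × 381 mm (y) seat, 33 mm thick, its top surface 424 mm above the floor. Four 62 mm square legs at the seat corners, flush with the edges, run from z = 0 to the seat underside.


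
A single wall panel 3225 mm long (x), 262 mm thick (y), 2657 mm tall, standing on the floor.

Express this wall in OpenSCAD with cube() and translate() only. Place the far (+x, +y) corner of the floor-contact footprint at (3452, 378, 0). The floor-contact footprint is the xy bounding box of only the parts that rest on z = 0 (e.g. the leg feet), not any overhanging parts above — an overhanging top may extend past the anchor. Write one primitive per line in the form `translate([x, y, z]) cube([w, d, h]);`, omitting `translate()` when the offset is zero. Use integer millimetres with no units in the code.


translate([227, 116, 0]) cube([3225, 262, 2657]);


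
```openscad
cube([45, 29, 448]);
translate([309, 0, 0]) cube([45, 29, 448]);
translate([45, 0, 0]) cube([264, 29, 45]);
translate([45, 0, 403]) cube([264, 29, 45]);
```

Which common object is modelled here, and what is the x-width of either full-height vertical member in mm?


A picture frame. The border width is 45 mm.

Four thin pieces enclosing a rectangular opening — a picture frame. The two full-height stiles are 448 mm tall; the top rail sits at z = 403 and is 45 mm tall, so the border above the opening is 448 − 403 = 45 mm, matching the stile x-width.


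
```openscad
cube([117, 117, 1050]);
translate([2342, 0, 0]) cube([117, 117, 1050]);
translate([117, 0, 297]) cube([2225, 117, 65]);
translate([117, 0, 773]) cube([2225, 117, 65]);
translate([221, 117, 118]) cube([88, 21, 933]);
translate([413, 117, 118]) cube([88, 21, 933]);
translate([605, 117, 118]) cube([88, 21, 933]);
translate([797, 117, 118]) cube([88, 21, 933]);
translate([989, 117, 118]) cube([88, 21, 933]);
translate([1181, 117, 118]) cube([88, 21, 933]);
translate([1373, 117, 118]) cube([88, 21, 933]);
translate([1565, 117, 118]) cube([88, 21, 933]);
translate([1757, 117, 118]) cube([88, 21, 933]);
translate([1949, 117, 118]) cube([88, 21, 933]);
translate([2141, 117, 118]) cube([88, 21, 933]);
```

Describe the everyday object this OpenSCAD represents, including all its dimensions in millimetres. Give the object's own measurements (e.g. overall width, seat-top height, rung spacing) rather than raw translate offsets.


A fence section. Two 117×117 mm posts, 1050 mm tall, stand on the floor with a clear span of 2225 mm between their inner faces. Two horizontal rails of 117×65 mm section span the gap between the posts with their undersides at z = 297 mm and z = 773 mm, flush with the posts' −y face. 11 pickets, each 88 mm wide, 21 mm thick and 933 mm tall, are fixed to the +y face of the rails with their bottoms at z = 118 mm, spaced across the span with a 104 mm gap after the −x post and between neighbouring pickets, with 113 mm left before the +x post.


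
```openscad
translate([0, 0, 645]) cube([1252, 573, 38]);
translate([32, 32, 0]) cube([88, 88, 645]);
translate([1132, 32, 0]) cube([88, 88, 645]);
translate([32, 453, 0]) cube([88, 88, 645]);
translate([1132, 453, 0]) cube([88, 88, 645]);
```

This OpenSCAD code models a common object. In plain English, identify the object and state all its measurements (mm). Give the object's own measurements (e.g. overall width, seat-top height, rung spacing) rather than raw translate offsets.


A rectangular dining table. The top is 1252×573×38 mm with its upper surface at z = 683 mm. It stands on four 88×88 mm square legs, each inset 32 mm from the nearest pair of top edges, running from the floor to the underside of the top.


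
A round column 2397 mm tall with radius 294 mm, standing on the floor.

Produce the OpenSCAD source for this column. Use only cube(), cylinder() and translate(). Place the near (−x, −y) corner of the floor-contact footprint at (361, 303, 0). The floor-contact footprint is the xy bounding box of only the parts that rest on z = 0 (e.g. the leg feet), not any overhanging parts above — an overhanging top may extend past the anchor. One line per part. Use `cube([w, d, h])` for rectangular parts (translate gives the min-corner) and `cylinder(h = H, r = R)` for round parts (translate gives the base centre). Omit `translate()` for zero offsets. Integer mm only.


translate([655, 597, 0]) cylinder(h = 2397, r = 294);


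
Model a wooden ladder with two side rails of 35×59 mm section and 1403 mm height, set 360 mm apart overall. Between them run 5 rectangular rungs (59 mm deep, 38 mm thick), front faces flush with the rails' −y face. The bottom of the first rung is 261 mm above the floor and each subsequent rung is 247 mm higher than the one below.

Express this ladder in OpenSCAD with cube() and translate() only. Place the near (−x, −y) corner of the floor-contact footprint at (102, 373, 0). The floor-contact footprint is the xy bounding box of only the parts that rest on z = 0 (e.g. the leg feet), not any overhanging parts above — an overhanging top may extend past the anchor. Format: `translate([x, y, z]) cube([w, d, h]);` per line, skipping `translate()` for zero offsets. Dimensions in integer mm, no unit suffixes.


// rung span = 360 - 2*35 = 290
// rung[k] z = 261 + k*247
translate([102, 373, 0]) cube([35, 59, 1403]);
translate([427, 373, 0]) cube([35, 59, 1403]);
translate([137, 373, 261]) cube([290, 59, 38]);
translate([137, 373, 508]) cube([290, 59, 38]);
translate([137, 373, 755]) cube([290, 59, 38]);
translate([137, 373, 1002]) cube([290, 59, 38]);
translate([137, 373, 1249]) cube([290, 59, 38]);


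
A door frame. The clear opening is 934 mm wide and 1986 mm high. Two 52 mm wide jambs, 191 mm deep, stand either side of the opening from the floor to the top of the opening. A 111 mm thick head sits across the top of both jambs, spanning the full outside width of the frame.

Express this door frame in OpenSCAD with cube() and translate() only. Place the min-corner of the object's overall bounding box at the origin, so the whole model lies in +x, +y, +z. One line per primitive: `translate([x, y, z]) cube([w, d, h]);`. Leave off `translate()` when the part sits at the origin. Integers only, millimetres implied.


cube([52, 191, 1986]);
translate([986, 0, 0]) cube([52, 191, 1986]);
translate([0, 0, 1986]) cube([1038, 191, 111]);


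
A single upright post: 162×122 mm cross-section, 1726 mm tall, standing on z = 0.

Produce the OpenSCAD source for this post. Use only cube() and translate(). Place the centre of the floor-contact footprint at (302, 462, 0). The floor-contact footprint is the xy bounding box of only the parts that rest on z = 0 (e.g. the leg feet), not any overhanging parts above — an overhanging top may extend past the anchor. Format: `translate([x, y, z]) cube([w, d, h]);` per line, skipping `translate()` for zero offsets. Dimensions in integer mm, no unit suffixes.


translate([221, 401, 0]) cube([162, 122, 1726]);


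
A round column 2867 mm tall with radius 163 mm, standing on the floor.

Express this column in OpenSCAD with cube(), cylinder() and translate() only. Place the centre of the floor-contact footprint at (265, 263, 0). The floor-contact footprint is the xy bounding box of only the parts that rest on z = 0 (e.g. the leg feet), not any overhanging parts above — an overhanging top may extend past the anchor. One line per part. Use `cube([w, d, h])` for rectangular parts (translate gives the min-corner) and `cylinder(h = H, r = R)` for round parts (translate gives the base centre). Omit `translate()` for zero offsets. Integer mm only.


translate([265, 263, 0]) cylinder(h = 2867, r = 163);
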